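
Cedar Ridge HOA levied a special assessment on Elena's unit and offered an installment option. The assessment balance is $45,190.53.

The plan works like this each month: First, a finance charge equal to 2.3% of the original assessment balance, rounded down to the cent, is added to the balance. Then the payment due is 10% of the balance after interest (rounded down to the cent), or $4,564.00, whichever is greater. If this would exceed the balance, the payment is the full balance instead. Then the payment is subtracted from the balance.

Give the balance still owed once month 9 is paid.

# | Opening | Interest | Payment | End bal
1 | $45,190.53 | $1,039.38 | $4,622.99 | $41,606.92
2 | $41,606.92 | $1,039.38 | $4,564.00 | $38,082.30
3 | $38,082.30 | $1,039.38 | $4,564.00 | $34,557.68
4 | $34,557.68 | $1,039.38 | $4,564.00 | $31,033.06
5 | $31,033.06 | $1,039.38 | $4,564.00 | $27,508.44
6 | $27,508.44 | $1,039.38 | $4,564.00 | $23,983.82
7 | $23,983.82 | $1,039.38 | $4,564.00 | $20,459.20
8 | $20,459.20 | $1,039.38 | $4,564.00 | $16,934.58
9 | $16,934.58 | $1,039.38 | $4,564.00 | $13,409.96

$13,409.96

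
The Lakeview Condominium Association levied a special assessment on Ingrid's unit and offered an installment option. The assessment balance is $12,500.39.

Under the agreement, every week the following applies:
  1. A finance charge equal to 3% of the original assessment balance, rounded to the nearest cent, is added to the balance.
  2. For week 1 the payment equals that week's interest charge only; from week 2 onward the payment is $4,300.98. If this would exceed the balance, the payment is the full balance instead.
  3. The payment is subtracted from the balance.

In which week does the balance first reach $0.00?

5

Week 1: opening $12,500.39; interest $375.01 → $12,875.40; payment $375.01; balance $12,500.39
Week 2: opening $12,500.39; interest $375.01 → $12,875.40; payment $4,300.98; balance $8,574.42
Week 3: opening $8,574.42; interest $375.01 → $8,949.43; payment $4,300.98; balance $4,648.45
Week 4: opening $4,648.45; interest $375.01 → $5,023.46; payment $4,300.98; balance $722.48
Week 5: opening $722.48; interest $375.01 → $1,097.49; payment $1,097.49; balance $0.00
Balance reaches $0.00 in week 5.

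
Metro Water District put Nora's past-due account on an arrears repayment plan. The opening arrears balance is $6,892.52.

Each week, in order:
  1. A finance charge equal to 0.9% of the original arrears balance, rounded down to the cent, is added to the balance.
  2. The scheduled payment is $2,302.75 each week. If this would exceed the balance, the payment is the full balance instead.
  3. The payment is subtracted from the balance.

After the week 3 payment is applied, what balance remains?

$170.36

# | Opening | Interest | Payment | End bal
1 | $6,892.52 | $62.03 | $2,302.75 | $4,651.80
2 | $4,651.80 | $62.03 | $2,302.75 | $2,411.08
3 | $2,411.08 | $62.03 | $2,302.75 | $170.36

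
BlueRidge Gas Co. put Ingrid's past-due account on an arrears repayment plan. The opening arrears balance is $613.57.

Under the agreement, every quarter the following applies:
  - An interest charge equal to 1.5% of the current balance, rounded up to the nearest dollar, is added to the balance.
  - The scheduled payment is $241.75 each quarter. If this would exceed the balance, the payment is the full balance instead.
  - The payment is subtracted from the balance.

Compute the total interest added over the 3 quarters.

Quarter 1: $613.57 +$10.00 interest = $623.57; pay $241.75 → $381.82
Quarter 2: $381.82 +$6.00 interest = $387.82; pay $241.75 → $146.07
Quarter 3: $146.07 +$3.00 interest = $149.07; pay $149.07 → $0.00
Total interest: $10.00 + $6.00 + $3.00 = $19.00

$19.00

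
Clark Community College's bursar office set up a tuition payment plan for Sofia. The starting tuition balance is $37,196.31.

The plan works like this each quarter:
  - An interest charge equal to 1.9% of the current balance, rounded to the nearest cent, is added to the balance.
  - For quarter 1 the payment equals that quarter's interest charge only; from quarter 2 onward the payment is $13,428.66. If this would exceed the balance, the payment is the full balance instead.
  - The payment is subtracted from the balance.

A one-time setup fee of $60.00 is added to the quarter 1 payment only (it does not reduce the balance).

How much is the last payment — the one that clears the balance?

$11,729.43

# | Opening | Interest | Payment | Fee | End bal
1 | $37,196.31 | $706.73 | $706.73 | $60.00 | $37,196.31
2 | $37,196.31 | $706.73 | $13,428.66 | — | $24,474.38
3 | $24,474.38 | $465.01 | $13,428.66 | — | $11,510.73
4 | $11,510.73 | $218.70 | $11,729.43 | — | $0.00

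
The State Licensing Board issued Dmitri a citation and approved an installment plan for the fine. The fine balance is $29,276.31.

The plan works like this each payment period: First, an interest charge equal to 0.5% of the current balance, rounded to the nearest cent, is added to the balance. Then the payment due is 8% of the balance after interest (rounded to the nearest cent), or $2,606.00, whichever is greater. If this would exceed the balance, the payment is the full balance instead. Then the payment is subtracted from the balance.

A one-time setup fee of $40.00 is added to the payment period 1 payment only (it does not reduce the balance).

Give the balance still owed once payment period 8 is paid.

$9,251.53

# | Opening | Interest | Payment | Fee | End bal
1 | $29,276.31 | $146.38 | $2,606.00 | $40.00 | $26,816.69
2 | $26,816.69 | $134.08 | $2,606.00 | — | $24,344.77
3 | $24,344.77 | $121.72 | $2,606.00 | — | $21,860.49
4 | $21,860.49 | $109.30 | $2,606.00 | — | $19,363.79
5 | $19,363.79 | $96.82 | $2,606.00 | — | $16,854.61
6 | $16,854.61 | $84.27 | $2,606.00 | — | $14,332.88
7 | $14,332.88 | $71.66 | $2,606.00 | — | $11,798.54
8 | $11,798.54 | $58.99 | $2,606.00 | — | $9,251.53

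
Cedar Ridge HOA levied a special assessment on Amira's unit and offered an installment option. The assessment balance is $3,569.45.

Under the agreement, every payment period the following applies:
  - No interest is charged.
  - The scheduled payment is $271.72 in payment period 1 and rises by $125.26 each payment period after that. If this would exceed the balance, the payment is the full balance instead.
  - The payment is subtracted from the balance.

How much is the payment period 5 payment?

$772.76

# | Opening | Payment | End bal
1 | $3,569.45 | $271.72 | $3,297.73
2 | $3,297.73 | $396.98 | $2,900.75
3 | $2,900.75 | $522.24 | $2,378.51
4 | $2,378.51 | $647.50 | $1,731.01
5 | $1,731.01 | $772.76 | $958.25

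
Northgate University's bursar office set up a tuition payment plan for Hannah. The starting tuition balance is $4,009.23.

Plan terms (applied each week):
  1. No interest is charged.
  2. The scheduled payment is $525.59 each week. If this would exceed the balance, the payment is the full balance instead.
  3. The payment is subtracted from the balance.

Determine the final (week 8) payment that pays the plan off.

$330.10

Week 1: $4,009.23 − $525.59 → $3,483.64
Week 2: $3,483.64 − $525.59 → $2,958.05
Week 3: $2,958.05 − $525.59 → $2,432.46
Week 4: $2,432.46 − $525.59 → $1,906.87
Week 5: $1,906.87 − $525.59 → $1,381.28
Week 6: $1,381.28 − $525.59 → $855.69
Week 7: $855.69 − $525.59 → $330.10
Week 8: $330.10 − $330.10 → $0.00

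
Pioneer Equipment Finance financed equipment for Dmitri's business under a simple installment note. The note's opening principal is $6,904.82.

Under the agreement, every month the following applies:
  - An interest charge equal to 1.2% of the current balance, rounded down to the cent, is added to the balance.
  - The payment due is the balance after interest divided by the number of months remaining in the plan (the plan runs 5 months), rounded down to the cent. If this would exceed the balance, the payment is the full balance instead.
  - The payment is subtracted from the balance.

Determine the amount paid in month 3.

# | Opening | Interest | Payment | End bal
1 | $6,904.82 | $82.85 | $1,397.53 | $5,590.14
2 | $5,590.14 | $67.08 | $1,414.30 | $4,242.92
3 | $4,242.92 | $50.91 | $1,431.27 | $2,862.56

$1,431.27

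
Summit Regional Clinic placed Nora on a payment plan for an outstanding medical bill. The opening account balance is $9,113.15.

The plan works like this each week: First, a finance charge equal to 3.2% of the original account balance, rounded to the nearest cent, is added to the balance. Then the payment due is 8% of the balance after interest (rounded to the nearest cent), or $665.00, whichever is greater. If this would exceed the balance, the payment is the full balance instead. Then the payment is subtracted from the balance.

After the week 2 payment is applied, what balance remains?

$8,228.49

Week 1: opening $9,113.15; interest $291.62 → $9,404.77; payment $752.38; balance $8,652.39
Week 2: opening $8,652.39; interest $291.62 → $8,944.01; payment $715.52; balance $8,228.49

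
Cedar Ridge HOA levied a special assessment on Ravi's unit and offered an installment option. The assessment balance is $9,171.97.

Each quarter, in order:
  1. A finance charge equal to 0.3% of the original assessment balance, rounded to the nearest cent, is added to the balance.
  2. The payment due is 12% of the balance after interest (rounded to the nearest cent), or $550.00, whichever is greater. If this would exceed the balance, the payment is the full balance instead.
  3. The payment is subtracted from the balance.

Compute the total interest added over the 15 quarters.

# | Opening | Interest | Payment | End bal
1 | $9,171.97 | $27.52 | $1,103.94 | $8,095.55
2 | $8,095.55 | $27.52 | $974.77 | $7,148.30
3 | $7,148.30 | $27.52 | $861.10 | $6,314.72
4 | $6,314.72 | $27.52 | $761.07 | $5,581.17
5 | $5,581.17 | $27.52 | $673.04 | $4,935.65
6 | $4,935.65 | $27.52 | $595.58 | $4,367.59
7 | $4,367.59 | $27.52 | $550.00 | $3,845.11
8 | $3,845.11 | $27.52 | $550.00 | $3,322.63
9 | $3,322.63 | $27.52 | $550.00 | $2,800.15
10 | $2,800.15 | $27.52 | $550.00 | $2,277.67
11 | $2,277.67 | $27.52 | $550.00 | $1,755.19
12 | $1,755.19 | $27.52 | $550.00 | $1,232.71
13 | $1,232.71 | $27.52 | $550.00 | $710.23
14 | $710.23 | $27.52 | $550.00 | $187.75
15 | $187.75 | $27.52 | $215.27 | $0.00
Total interest: $27.52 + $27.52 + $27.52 + $27.52 + $27.52 + $27.52 + $27.52 + $27.52 + $27.52 + $27.52 + $27.52 + $27.52 + $27.52 + $27.52 + $27.52 = $412.80

$412.80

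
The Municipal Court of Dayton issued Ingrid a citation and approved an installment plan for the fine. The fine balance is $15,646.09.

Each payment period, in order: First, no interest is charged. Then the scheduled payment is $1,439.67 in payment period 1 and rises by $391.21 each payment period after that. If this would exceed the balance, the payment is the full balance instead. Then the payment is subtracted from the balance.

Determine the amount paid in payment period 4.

# | Opening | Payment | End bal
1 | $15,646.09 | $1,439.67 | $14,206.42
2 | $14,206.42 | $1,830.88 | $12,375.54
3 | $12,375.54 | $2,222.09 | $10,153.45
4 | $10,153.45 | $2,613.30 | $7,540.15

$2,613.30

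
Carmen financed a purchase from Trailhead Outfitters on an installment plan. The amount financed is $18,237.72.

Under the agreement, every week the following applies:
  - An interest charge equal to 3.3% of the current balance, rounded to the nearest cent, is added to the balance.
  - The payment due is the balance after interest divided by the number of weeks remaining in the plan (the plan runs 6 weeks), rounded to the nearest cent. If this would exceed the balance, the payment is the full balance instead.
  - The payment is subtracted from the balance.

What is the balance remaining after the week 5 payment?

Week 1: opening $18,237.72; interest $601.84 → $18,839.56; payment $3,139.93; balance $15,699.63
Week 2: opening $15,699.63; interest $518.09 → $16,217.72; payment $3,243.54; balance $12,974.18
Week 3: opening $12,974.18; interest $428.15 → $13,402.33; payment $3,350.58; balance $10,051.75
Week 4: opening $10,051.75; interest $331.71 → $10,383.46; payment $3,461.15; balance $6,922.31
Week 5: opening $6,922.31; interest $228.44 → $7,150.75; payment $3,575.38; balance $3,575.37

$3,575.37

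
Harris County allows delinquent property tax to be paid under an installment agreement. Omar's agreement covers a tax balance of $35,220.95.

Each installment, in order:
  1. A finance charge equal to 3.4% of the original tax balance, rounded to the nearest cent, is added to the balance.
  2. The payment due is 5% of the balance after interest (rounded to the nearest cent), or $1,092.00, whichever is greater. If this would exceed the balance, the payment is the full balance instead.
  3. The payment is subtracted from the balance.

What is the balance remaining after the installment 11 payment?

$29,844.63

Installment 1: $35,220.95 +$1,197.51 interest = $36,418.46; pay $1,820.92 → $34,597.54
Installment 2: $34,597.54 +$1,197.51 interest = $35,795.05; pay $1,789.75 → $34,005.30
Installment 3: $34,005.30 +$1,197.51 interest = $35,202.81; pay $1,760.14 → $33,442.67
Installment 4: $33,442.67 +$1,197.51 interest = $34,640.18; pay $1,732.01 → $32,908.17
Installment 5: $32,908.17 +$1,197.51 interest = $34,105.68; pay $1,705.28 → $32,400.40
Installment 6: $32,400.40 +$1,197.51 interest = $33,597.91; pay $1,679.90 → $31,918.01
Installment 7: $31,918.01 +$1,197.51 interest = $33,115.52; pay $1,655.78 → $31,459.74
Installment 8: $31,459.74 +$1,197.51 interest = $32,657.25; pay $1,632.86 → $31,024.39
Installment 9: $31,024.39 +$1,197.51 interest = $32,221.90; pay $1,611.10 → $30,610.80
Installment 10: $30,610.80 +$1,197.51 interest = $31,808.31; pay $1,590.42 → $30,217.89
Installment 11: $30,217.89 +$1,197.51 interest = $31,415.40; pay $1,570.77 → $29,844.63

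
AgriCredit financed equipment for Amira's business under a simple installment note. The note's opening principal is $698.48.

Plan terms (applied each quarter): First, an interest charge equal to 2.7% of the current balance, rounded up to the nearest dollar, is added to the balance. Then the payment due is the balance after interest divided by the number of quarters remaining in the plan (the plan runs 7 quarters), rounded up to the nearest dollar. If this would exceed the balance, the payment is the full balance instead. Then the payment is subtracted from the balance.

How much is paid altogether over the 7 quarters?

Quarter 1: $698.48 +$19.00 interest = $717.48; pay $103.00 → $614.48
Quarter 2: $614.48 +$17.00 interest = $631.48; pay $106.00 → $525.48
Quarter 3: $525.48 +$15.00 interest = $540.48; pay $109.00 → $431.48
Quarter 4: $431.48 +$12.00 interest = $443.48; pay $111.00 → $332.48
Quarter 5: $332.48 +$9.00 interest = $341.48; pay $114.00 → $227.48
Quarter 6: $227.48 +$7.00 interest = $234.48; pay $118.00 → $116.48
Quarter 7: $116.48 +$4.00 interest = $120.48; pay $120.48 → $0.00
Total paid: $781.48

$781.48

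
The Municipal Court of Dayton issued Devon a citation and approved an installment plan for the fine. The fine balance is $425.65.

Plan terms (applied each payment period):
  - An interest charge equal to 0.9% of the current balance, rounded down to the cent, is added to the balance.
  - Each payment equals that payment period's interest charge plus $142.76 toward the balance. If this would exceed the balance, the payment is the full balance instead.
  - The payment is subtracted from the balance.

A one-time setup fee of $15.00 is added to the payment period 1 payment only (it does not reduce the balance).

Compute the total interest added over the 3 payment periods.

# | Opening | Interest | Payment | Fee | End bal
1 | $425.65 | $3.83 | $146.59 | $15.00 | $282.89
2 | $282.89 | $2.54 | $145.30 | — | $140.13
3 | $140.13 | $1.26 | $141.39 | — | $0.00
Total interest: $3.83 + $2.54 + $1.26 = $7.63

$7.63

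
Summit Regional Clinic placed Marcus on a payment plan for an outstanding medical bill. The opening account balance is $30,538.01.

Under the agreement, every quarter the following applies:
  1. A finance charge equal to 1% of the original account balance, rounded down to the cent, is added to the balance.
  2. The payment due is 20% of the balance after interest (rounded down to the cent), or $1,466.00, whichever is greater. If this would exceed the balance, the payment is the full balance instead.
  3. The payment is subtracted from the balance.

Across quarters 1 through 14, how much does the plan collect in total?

$34,813.33

# | Opening | Interest | Payment | End bal
1 | $30,538.01 | $305.38 | $6,168.67 | $24,674.72
2 | $24,674.72 | $305.38 | $4,996.02 | $19,984.08
3 | $19,984.08 | $305.38 | $4,057.89 | $16,231.57
4 | $16,231.57 | $305.38 | $3,307.39 | $13,229.56
5 | $13,229.56 | $305.38 | $2,706.98 | $10,827.96
6 | $10,827.96 | $305.38 | $2,226.66 | $8,906.68
7 | $8,906.68 | $305.38 | $1,842.41 | $7,369.65
8 | $7,369.65 | $305.38 | $1,535.00 | $6,140.03
9 | $6,140.03 | $305.38 | $1,466.00 | $4,979.41
10 | $4,979.41 | $305.38 | $1,466.00 | $3,818.79
11 | $3,818.79 | $305.38 | $1,466.00 | $2,658.17
12 | $2,658.17 | $305.38 | $1,466.00 | $1,497.55
13 | $1,497.55 | $305.38 | $1,466.00 | $336.93
14 | $336.93 | $305.38 | $642.31 | $0.00
Total paid: $34,813.33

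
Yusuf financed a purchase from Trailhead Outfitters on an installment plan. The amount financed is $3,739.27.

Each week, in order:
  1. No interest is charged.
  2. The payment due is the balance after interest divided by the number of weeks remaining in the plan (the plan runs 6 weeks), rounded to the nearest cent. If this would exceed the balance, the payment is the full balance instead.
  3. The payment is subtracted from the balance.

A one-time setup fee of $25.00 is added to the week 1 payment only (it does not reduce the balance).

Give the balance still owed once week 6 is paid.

$0.00

Week 1: $3,739.27 − $623.21 (+ $25.00 fee) → $3,116.06
Week 2: $3,116.06 − $623.21 → $2,492.85
Week 3: $2,492.85 − $623.21 → $1,869.64
Week 4: $1,869.64 − $623.21 → $1,246.43
Week 5: $1,246.43 − $623.22 → $623.21
Week 6: $623.21 − $623.21 → $0.00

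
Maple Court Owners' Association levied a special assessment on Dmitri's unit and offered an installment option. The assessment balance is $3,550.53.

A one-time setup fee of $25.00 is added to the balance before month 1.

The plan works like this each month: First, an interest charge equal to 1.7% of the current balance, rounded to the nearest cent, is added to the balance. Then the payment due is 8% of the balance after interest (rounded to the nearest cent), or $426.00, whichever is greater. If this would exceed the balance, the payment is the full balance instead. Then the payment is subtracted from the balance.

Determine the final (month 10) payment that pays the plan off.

$56.93

Month 1: $3,575.53 +$60.78 interest = $3,636.31; pay $426.00 → $3,210.31
Month 2: $3,210.31 +$54.58 interest = $3,264.89; pay $426.00 → $2,838.89
Month 3: $2,838.89 +$48.26 interest = $2,887.15; pay $426.00 → $2,461.15
Month 4: $2,461.15 +$41.84 interest = $2,502.99; pay $426.00 → $2,076.99
Month 5: $2,076.99 +$35.31 interest = $2,112.30; pay $426.00 → $1,686.30
Month 6: $1,686.30 +$28.67 interest = $1,714.97; pay $426.00 → $1,288.97
Month 7: $1,288.97 +$21.91 interest = $1,310.88; pay $426.00 → $884.88
Month 8: $884.88 +$15.04 interest = $899.92; pay $426.00 → $473.92
Month 9: $473.92 +$8.06 interest = $481.98; pay $426.00 → $55.98
Month 10: $55.98 +$0.95 interest = $56.93; pay $56.93 → $0.00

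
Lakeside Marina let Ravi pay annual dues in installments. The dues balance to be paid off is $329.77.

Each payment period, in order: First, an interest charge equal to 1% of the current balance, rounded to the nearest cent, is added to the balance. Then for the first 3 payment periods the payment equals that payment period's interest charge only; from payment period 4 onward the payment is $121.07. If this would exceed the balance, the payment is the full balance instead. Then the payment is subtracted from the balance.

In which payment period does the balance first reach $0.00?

Payment period 1: opening $329.77; interest $3.30 → $333.07; payment $3.30; balance $329.77
Payment period 2: opening $329.77; interest $3.30 → $333.07; payment $3.30; balance $329.77
Payment period 3: opening $329.77; interest $3.30 → $333.07; payment $3.30; balance $329.77
Payment period 4: opening $329.77; interest $3.30 → $333.07; payment $121.07; balance $212.00
Payment period 5: opening $212.00; interest $2.12 → $214.12; payment $121.07; balance $93.05
Payment period 6: opening $93.05; interest $0.93 → $93.98; payment $93.98; balance $0.00
Balance reaches $0.00 in payment period 6.

6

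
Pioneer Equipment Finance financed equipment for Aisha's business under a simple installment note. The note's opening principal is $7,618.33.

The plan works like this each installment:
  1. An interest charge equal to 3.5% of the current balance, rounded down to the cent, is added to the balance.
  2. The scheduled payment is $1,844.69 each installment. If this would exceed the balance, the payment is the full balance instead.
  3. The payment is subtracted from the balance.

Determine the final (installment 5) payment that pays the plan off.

$1,000.76

# | Opening | Interest | Payment | End bal
1 | $7,618.33 | $266.64 | $1,844.69 | $6,040.28
2 | $6,040.28 | $211.40 | $1,844.69 | $4,406.99
3 | $4,406.99 | $154.24 | $1,844.69 | $2,716.54
4 | $2,716.54 | $95.07 | $1,844.69 | $966.92
5 | $966.92 | $33.84 | $1,000.76 | $0.00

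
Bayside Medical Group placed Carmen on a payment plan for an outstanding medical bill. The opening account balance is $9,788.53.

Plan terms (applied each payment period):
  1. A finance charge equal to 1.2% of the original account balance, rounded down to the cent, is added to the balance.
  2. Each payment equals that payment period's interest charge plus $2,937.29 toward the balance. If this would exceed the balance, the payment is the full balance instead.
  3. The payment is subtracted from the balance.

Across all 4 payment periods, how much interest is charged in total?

Payment period 1: $9,788.53 +$117.46 interest = $9,905.99; pay $3,054.75 → $6,851.24
Payment period 2: $6,851.24 +$117.46 interest = $6,968.70; pay $3,054.75 → $3,913.95
Payment period 3: $3,913.95 +$117.46 interest = $4,031.41; pay $3,054.75 → $976.66
Payment period 4: $976.66 +$117.46 interest = $1,094.12; pay $1,094.12 → $0.00
Total interest: $117.46 + $117.46 + $117.46 + $117.46 = $469.84

$469.84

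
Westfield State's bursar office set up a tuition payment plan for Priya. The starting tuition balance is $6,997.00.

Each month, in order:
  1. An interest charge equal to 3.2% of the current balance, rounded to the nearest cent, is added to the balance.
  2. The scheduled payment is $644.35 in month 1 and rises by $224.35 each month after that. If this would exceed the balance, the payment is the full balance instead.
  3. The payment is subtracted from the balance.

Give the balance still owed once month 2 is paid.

Month 1: opening $6,997.00; interest $223.90 → $7,220.90; payment $644.35; balance $6,576.55
Month 2: opening $6,576.55; interest $210.45 → $6,787.00; payment $868.70; balance $5,918.30

$5,918.30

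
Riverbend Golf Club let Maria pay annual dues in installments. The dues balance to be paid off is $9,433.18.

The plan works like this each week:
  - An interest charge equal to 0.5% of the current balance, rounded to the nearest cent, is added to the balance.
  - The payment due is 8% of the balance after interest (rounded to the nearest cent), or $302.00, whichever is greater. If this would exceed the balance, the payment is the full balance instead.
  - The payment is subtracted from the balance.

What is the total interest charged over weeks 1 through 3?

Week 1: opening $9,433.18; interest $47.17 → $9,480.35; payment $758.43; balance $8,721.92
Week 2: opening $8,721.92; interest $43.61 → $8,765.53; payment $701.24; balance $8,064.29
Week 3: opening $8,064.29; interest $40.32 → $8,104.61; payment $648.37; balance $7,456.24
Total interest: $47.17 + $43.61 + $40.32 = $131.10

$131.10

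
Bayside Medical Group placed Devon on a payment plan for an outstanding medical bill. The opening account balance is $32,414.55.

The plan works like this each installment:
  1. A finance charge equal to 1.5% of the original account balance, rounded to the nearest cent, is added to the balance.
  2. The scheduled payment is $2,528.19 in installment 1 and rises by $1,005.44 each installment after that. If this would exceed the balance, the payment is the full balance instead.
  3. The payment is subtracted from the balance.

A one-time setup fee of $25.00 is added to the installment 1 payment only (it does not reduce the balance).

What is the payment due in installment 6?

Installment 1: opening $32,414.55; interest $486.22 → $32,900.77; payment $2,528.19 (+ $25.00 fee); balance $30,372.58
Installment 2: opening $30,372.58; interest $486.22 → $30,858.80; payment $3,533.63; balance $27,325.17
Installment 3: opening $27,325.17; interest $486.22 → $27,811.39; payment $4,539.07; balance $23,272.32
Installment 4: opening $23,272.32; interest $486.22 → $23,758.54; payment $5,544.51; balance $18,214.03
Installment 5: opening $18,214.03; interest $486.22 → $18,700.25; payment $6,549.95; balance $12,150.30
Installment 6: opening $12,150.30; interest $486.22 → $12,636.52; payment $7,555.39; balance $5,081.13

$7,555.39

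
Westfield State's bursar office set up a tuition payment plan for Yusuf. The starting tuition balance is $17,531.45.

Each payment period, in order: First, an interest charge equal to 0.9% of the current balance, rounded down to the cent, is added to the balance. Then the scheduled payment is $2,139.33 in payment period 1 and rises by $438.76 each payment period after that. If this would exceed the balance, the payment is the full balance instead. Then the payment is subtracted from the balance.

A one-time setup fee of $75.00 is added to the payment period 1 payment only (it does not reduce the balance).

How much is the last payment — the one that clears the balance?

$3,043.61

Payment period 1: $17,531.45 +$157.78 interest = $17,689.23; pay $2,139.33 (+ $75.00 fee) → $15,549.90
Payment period 2: $15,549.90 +$139.94 interest = $15,689.84; pay $2,578.09 → $13,111.75
Payment period 3: $13,111.75 +$118.00 interest = $13,229.75; pay $3,016.85 → $10,212.90
Payment period 4: $10,212.90 +$91.91 interest = $10,304.81; pay $3,455.61 → $6,849.20
Payment period 5: $6,849.20 +$61.64 interest = $6,910.84; pay $3,894.37 → $3,016.47
Payment period 6: $3,016.47 +$27.14 interest = $3,043.61; pay $3,043.61 → $0.00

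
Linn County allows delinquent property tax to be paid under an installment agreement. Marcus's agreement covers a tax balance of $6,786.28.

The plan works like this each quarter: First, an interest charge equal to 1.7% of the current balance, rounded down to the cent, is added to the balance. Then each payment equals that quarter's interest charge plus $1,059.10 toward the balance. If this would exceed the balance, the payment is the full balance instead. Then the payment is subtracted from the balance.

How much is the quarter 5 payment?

Quarter 1: $6,786.28 +$115.36 interest = $6,901.64; pay $1,174.46 → $5,727.18
Quarter 2: $5,727.18 +$97.36 interest = $5,824.54; pay $1,156.46 → $4,668.08
Quarter 3: $4,668.08 +$79.35 interest = $4,747.43; pay $1,138.45 → $3,608.98
Quarter 4: $3,608.98 +$61.35 interest = $3,670.33; pay $1,120.45 → $2,549.88
Quarter 5: $2,549.88 +$43.34 interest = $2,593.22; pay $1,102.44 → $1,490.78

$1,102.44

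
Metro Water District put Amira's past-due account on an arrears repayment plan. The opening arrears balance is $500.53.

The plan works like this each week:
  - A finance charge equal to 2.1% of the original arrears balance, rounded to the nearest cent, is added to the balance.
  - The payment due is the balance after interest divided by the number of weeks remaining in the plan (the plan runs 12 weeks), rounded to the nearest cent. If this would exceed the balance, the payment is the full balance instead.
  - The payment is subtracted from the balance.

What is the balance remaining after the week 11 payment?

Week 1: opening $500.53; interest $10.51 → $511.04; payment $42.59; balance $468.45
Week 2: opening $468.45; interest $10.51 → $478.96; payment $43.54; balance $435.42
Week 3: opening $435.42; interest $10.51 → $445.93; payment $44.59; balance $401.34
Week 4: opening $401.34; interest $10.51 → $411.85; payment $45.76; balance $366.09
Week 5: opening $366.09; interest $10.51 → $376.60; payment $47.08; balance $329.52
Week 6: opening $329.52; interest $10.51 → $340.03; payment $48.58; balance $291.45
Week 7: opening $291.45; interest $10.51 → $301.96; payment $50.33; balance $251.63
Week 8: opening $251.63; interest $10.51 → $262.14; payment $52.43; balance $209.71
Week 9: opening $209.71; interest $10.51 → $220.22; payment $55.06; balance $165.16
Week 10: opening $165.16; interest $10.51 → $175.67; payment $58.56; balance $117.11
Week 11: opening $117.11; interest $10.51 → $127.62; payment $63.81; balance $63.81

$63.81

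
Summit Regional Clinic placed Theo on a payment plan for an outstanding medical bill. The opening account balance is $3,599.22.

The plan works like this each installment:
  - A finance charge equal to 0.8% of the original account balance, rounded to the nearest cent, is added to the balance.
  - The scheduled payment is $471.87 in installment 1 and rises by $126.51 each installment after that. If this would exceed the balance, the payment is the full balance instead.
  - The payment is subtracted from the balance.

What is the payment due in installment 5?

$977.91

Installment 1: opening $3,599.22; interest $28.79 → $3,628.01; payment $471.87; balance $3,156.14
Installment 2: opening $3,156.14; interest $28.79 → $3,184.93; payment $598.38; balance $2,586.55
Installment 3: opening $2,586.55; interest $28.79 → $2,615.34; payment $724.89; balance $1,890.45
Installment 4: opening $1,890.45; interest $28.79 → $1,919.24; payment $851.40; balance $1,067.84
Installment 5: opening $1,067.84; interest $28.79 → $1,096.63; payment $977.91; balance $118.72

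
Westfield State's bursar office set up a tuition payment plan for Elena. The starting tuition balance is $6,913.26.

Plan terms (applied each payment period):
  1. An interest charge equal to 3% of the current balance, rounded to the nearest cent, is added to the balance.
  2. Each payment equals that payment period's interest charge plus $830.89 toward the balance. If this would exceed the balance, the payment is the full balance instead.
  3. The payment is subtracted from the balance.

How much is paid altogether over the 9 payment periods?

$7,882.47

Payment period 1: $6,913.26 +$207.40 interest = $7,120.66; pay $1,038.29 → $6,082.37
Payment period 2: $6,082.37 +$182.47 interest = $6,264.84; pay $1,013.36 → $5,251.48
Payment period 3: $5,251.48 +$157.54 interest = $5,409.02; pay $988.43 → $4,420.59
Payment period 4: $4,420.59 +$132.62 interest = $4,553.21; pay $963.51 → $3,589.70
Payment period 5: $3,589.70 +$107.69 interest = $3,697.39; pay $938.58 → $2,758.81
Payment period 6: $2,758.81 +$82.76 interest = $2,841.57; pay $913.65 → $1,927.92
Payment period 7: $1,927.92 +$57.84 interest = $1,985.76; pay $888.73 → $1,097.03
Payment period 8: $1,097.03 +$32.91 interest = $1,129.94; pay $863.80 → $266.14
Payment period 9: $266.14 +$7.98 interest = $274.12; pay $274.12 → $0.00
Total paid: $7,882.47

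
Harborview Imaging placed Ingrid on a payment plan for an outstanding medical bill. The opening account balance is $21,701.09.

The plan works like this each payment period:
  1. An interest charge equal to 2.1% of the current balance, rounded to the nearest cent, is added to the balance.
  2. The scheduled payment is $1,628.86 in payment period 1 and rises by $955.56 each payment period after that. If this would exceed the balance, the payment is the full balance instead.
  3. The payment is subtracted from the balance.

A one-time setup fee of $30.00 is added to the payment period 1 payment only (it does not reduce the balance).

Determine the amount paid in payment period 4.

$4,495.54

# | Opening | Interest | Payment | Fee | End bal
1 | $21,701.09 | $455.72 | $1,628.86 | $30.00 | $20,527.95
2 | $20,527.95 | $431.09 | $2,584.42 | — | $18,374.62
3 | $18,374.62 | $385.87 | $3,539.98 | — | $15,220.51
4 | $15,220.51 | $319.63 | $4,495.54 | — | $11,044.60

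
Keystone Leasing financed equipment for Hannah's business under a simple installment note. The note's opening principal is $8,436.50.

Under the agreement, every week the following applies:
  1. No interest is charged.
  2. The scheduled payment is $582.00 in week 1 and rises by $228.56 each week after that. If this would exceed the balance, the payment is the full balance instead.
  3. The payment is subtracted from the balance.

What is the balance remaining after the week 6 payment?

$1,516.10

Week 1: opening $8,436.50; payment $582.00; balance $7,854.50
Week 2: opening $7,854.50; payment $810.56; balance $7,043.94
Week 3: opening $7,043.94; payment $1,039.12; balance $6,004.82
Week 4: opening $6,004.82; payment $1,267.68; balance $4,737.14
Week 5: opening $4,737.14; payment $1,496.24; balance $3,240.90
Week 6: opening $3,240.90; payment $1,724.80; balance $1,516.10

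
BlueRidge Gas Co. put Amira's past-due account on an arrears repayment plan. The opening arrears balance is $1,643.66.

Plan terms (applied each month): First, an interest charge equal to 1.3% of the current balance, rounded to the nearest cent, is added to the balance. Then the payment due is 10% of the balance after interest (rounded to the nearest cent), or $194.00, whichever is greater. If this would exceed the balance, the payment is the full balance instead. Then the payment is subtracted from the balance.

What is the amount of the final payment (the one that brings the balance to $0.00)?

# | Opening | Interest | Payment | End bal
1 | $1,643.66 | $21.37 | $194.00 | $1,471.03
2 | $1,471.03 | $19.12 | $194.00 | $1,296.15
3 | $1,296.15 | $16.85 | $194.00 | $1,119.00
4 | $1,119.00 | $14.55 | $194.00 | $939.55
5 | $939.55 | $12.21 | $194.00 | $757.76
6 | $757.76 | $9.85 | $194.00 | $573.61
7 | $573.61 | $7.46 | $194.00 | $387.07
8 | $387.07 | $5.03 | $194.00 | $198.10
9 | $198.10 | $2.58 | $194.00 | $6.68
10 | $6.68 | $0.09 | $6.77 | $0.00

$6.77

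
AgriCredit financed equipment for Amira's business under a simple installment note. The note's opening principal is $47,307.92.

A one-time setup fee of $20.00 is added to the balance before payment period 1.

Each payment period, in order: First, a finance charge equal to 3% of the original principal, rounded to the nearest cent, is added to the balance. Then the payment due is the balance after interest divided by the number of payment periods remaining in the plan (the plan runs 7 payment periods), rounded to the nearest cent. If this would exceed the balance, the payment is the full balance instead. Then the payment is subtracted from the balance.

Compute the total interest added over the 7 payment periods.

Payment period 1: $47,327.92 +$1,419.24 interest = $48,747.16; pay $6,963.88 → $41,783.28
Payment period 2: $41,783.28 +$1,419.24 interest = $43,202.52; pay $7,200.42 → $36,002.10
Payment period 3: $36,002.10 +$1,419.24 interest = $37,421.34; pay $7,484.27 → $29,937.07
Payment period 4: $29,937.07 +$1,419.24 interest = $31,356.31; pay $7,839.08 → $23,517.23
Payment period 5: $23,517.23 +$1,419.24 interest = $24,936.47; pay $8,312.16 → $16,624.31
Payment period 6: $16,624.31 +$1,419.24 interest = $18,043.55; pay $9,021.78 → $9,021.77
Payment period 7: $9,021.77 +$1,419.24 interest = $10,441.01; pay $10,441.01 → $0.00
Total interest: $1,419.24 + $1,419.24 + $1,419.24 + $1,419.24 + $1,419.24 + $1,419.24 + $1,419.24 = $9,934.68

$9,934.68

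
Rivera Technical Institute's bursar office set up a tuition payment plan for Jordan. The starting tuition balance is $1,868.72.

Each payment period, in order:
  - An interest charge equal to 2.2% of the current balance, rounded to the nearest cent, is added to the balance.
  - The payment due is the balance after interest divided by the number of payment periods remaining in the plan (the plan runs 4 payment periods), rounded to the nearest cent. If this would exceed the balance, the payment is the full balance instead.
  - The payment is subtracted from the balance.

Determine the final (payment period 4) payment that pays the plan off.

$509.66

Payment period 1: opening $1,868.72; interest $41.11 → $1,909.83; payment $477.46; balance $1,432.37
Payment period 2: opening $1,432.37; interest $31.51 → $1,463.88; payment $487.96; balance $975.92
Payment period 3: opening $975.92; interest $21.47 → $997.39; payment $498.70; balance $498.69
Payment period 4: opening $498.69; interest $10.97 → $509.66; payment $509.66; balance $0.00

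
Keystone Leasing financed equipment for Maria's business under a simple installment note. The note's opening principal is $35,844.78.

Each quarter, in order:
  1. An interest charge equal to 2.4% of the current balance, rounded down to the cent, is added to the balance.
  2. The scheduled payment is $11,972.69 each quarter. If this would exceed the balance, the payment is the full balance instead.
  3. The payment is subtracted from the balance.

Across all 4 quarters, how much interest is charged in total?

Quarter 1: opening $35,844.78; interest $860.27 → $36,705.05; payment $11,972.69; balance $24,732.36
Quarter 2: opening $24,732.36; interest $593.57 → $25,325.93; payment $11,972.69; balance $13,353.24
Quarter 3: opening $13,353.24; interest $320.47 → $13,673.71; payment $11,972.69; balance $1,701.02
Quarter 4: opening $1,701.02; interest $40.82 → $1,741.84; payment $1,741.84; balance $0.00
Total interest: $860.27 + $593.57 + $320.47 + $40.82 = $1,815.13

$1,815.13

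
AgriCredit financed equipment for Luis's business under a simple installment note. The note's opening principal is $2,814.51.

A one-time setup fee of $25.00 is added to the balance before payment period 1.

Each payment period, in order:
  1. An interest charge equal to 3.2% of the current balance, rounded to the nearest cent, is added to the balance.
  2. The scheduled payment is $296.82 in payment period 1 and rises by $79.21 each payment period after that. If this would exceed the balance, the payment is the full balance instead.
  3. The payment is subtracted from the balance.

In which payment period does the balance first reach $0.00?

Payment period 1: $2,839.51 +$90.86 interest = $2,930.37; pay $296.82 → $2,633.55
Payment period 2: $2,633.55 +$84.27 interest = $2,717.82; pay $376.03 → $2,341.79
Payment period 3: $2,341.79 +$74.94 interest = $2,416.73; pay $455.24 → $1,961.49
Payment period 4: $1,961.49 +$62.77 interest = $2,024.26; pay $534.45 → $1,489.81
Payment period 5: $1,489.81 +$47.67 interest = $1,537.48; pay $613.66 → $923.82
Payment period 6: $923.82 +$29.56 interest = $953.38; pay $692.87 → $260.51
Payment period 7: $260.51 +$8.34 interest = $268.85; pay $268.85 → $0.00
Balance reaches $0.00 in payment period 7.

7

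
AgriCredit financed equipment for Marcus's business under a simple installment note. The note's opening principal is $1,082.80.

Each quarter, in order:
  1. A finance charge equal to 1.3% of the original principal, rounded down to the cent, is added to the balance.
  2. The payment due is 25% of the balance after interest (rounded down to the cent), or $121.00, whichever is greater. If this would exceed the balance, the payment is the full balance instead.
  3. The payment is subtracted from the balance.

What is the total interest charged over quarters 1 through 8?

$112.56

Quarter 1: opening $1,082.80; interest $14.07 → $1,096.87; payment $274.21; balance $822.66
Quarter 2: opening $822.66; interest $14.07 → $836.73; payment $209.18; balance $627.55
Quarter 3: opening $627.55; interest $14.07 → $641.62; payment $160.40; balance $481.22
Quarter 4: opening $481.22; interest $14.07 → $495.29; payment $123.82; balance $371.47
Quarter 5: opening $371.47; interest $14.07 → $385.54; payment $121.00; balance $264.54
Quarter 6: opening $264.54; interest $14.07 → $278.61; payment $121.00; balance $157.61
Quarter 7: opening $157.61; interest $14.07 → $171.68; payment $121.00; balance $50.68
Quarter 8: opening $50.68; interest $14.07 → $64.75; payment $64.75; balance $0.00
Total interest: $14.07 + $14.07 + $14.07 + $14.07 + $14.07 + $14.07 + $14.07 + $14.07 = $112.56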